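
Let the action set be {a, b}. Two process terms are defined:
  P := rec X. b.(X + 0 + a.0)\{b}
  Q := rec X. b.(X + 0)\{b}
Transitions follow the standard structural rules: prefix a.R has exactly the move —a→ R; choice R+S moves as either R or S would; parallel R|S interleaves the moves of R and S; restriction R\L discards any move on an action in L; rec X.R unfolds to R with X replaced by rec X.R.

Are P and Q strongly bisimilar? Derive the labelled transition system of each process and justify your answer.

Reachable graph of P (3 states):
  m0 = rec X. b.(X + 0 + a.0)\{b} ⊢ =b=> m1
  m1 = ((rec X. b.(X + 0 + a.0)\{b}) + 0 + a.0)\{b} ⊢ =a=> m2
  m2 = 0\{b} ⊢ (no moves)
Reachable graph of Q (2 states):
  n0 = rec X. b.(X + 0)\{b} ⊢ =b=> n1
  n1 = ((rec X. b.(X + 0)\{b}) + 0)\{b} ⊢ (no moves)
Bisimilarity quotient blocks:
  B0 = {m0}
  B1 = {m1}
  B2 = {m2, n1}
  B3 = {n0}
m0 ∈ B0, n0 ∈ B3 → different blocks

P ≁ Q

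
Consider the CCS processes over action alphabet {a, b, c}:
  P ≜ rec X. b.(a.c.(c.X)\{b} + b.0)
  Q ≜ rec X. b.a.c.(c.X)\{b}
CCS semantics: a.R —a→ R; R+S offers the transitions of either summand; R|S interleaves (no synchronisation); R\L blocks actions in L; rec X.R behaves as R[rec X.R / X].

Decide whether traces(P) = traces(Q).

NO — witness ⟨bb⟩

LTS(P): 6 reachable states
  p0 = rec X. b.(a.c.(c.X)\{b} + b.0) → —b→ p1
  p1 = a.c.(c.(rec X. b.(a.c.(c.X)\{b} + b.0)))\{b} + b.0 → —a→ p2, —b→ p3
  p2 = c.(c.(rec X. b.(a.c.(c.X)\{b} + b.0)))\{b} → —c→ p4
  p3 = 0 → deadlocked
  p4 = (c.(rec X. b.(a.c.(c.X)\{b} + b.0)))\{b} → —c→ p5
  p5 = (rec X. b.(a.c.(c.X)\{b} + b.0))\{b} → deadlocked
LTS(Q): 5 reachable states
  q0 = rec X. b.a.c.(c.X)\{b} → —b→ q1
  q1 = a.c.(c.(rec X. b.a.c.(c.X)\{b}))\{b} → —a→ q2
  q2 = c.(c.(rec X. b.a.c.(c.X)\{b}))\{b} → —c→ q3
  q3 = (c.(rec X. b.a.c.(c.X)\{b}))\{b} → —c→ q4
  q4 = (rec X. b.a.c.(c.X)\{b})\{b} → deadlocked
Trace ⟨bb⟩ through P, begin at {p0}:
  after b @ step 1: {p1}
  after b @ step 2: {p3}
  ✓ P
Trace ⟨bb⟩ through Q, begin at {q0}:
  after b @ step 1: {q1}
  after b @ step 2: no successor for Q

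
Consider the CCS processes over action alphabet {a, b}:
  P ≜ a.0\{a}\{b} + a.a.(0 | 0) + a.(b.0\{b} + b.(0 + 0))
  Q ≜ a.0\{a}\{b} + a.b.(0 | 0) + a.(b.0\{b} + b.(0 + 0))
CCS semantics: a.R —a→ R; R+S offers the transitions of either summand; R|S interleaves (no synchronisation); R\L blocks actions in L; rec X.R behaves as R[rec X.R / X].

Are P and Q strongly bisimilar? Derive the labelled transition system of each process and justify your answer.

LTS(P): 7 reachable states
  u0 = a.0\{a}\{b} + a.a.(0 | 0) + a.(b.0\{b} + b.(0 + 0)) :: =a=> u1, =a=> u2, =a=> u3
  u1 = 0\{a}\{b} :: ·
  u2 = a.(0 | 0) :: =a=> u4
  u3 = b.0\{b} + b.(0 + 0) :: =b=> u5, =b=> u6
  u4 = 0 | 0 :: ·
  u5 = 0 + 0 :: ·
  u6 = 0\{b} :: ·
LTS(Q): 7 reachable states
  v0 = a.0\{a}\{b} + a.b.(0 | 0) + a.(b.0\{b} + b.(0 + 0)) :: =a=> v1, =a=> v2, =a=> v3
  v1 = 0\{a}\{b} :: ·
  v2 = b.(0 | 0) :: =b=> v4
  v3 = b.0\{b} + b.(0 + 0) :: =b=> v5, =b=> v6
  v4 = 0 | 0 :: ·
  v5 = 0 + 0 :: ·
  v6 = 0\{b} :: ·
Bisimilarity quotient blocks:
  B0 = {u0}
  B1 = {u1, u4, u5, u6, v1, v4, v5, v6}
  B2 = {u3, v2, v3}
  B3 = {u2}
  B4 = {v0}
u0 ∈ B0, v0 ∈ B4 → different blocks

NO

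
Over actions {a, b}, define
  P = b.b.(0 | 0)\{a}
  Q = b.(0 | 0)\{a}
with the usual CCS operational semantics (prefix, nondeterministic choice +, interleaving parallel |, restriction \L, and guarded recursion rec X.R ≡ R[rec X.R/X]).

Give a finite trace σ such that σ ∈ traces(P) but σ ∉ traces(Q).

bb

P's transition system — 3 states:
  s0 = b.b.(0 | 0)\{a} → -b-> s1
  s1 = b.(0 | 0)\{a} → -b-> s2
  s2 = (0 | 0)\{a} → ·
Q's transition system — 2 states:
  t0 = b.(0 | 0)\{a} → -b-> t1
  t1 = (0 | 0)\{a} → ·
Executing bb from P (initial set {s0}):
  after b @ step 1: {s1}
  after b @ step 2: {s2}
  ✓ P
Executing bb from Q (initial set {t0}):
  after b @ step 1: {t1}
  after b @ step 2: ∅ (Q stuck)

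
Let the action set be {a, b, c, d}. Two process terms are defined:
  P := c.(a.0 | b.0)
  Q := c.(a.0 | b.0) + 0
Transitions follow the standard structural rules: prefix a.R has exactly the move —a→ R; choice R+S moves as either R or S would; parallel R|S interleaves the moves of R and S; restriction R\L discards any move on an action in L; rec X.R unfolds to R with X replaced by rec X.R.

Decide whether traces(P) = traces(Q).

P's transition system — 5 states:
  u0 = c.(a.0 | b.0) | ··c··> u1
  u1 = a.0 | b.0 | ··a··> u2, ··b··> u3
  u2 = 0 | b.0 | ··b··> u4
  u3 = a.0 | 0 | ··a··> u4
  u4 = 0 | 0 | deadlocked
Q's transition system — 5 states:
  v0 = c.(a.0 | b.0) + 0 | ··c··> v1
  v1 = a.0 | b.0 | ··a··> v2, ··b··> v3
  v2 = 0 | b.0 | ··b··> v4
  v3 = a.0 | 0 | ··a··> v4
  v4 = 0 | 0 | deadlocked
Partition-refinement fixed point:
  B0 = {u0, v0}
  B1 = {u1, v1}
  B2 = {u2, v2}
  B3 = {u4, v4}
  B4 = {u3, v3}
u0 ∈ B0, v0 ∈ B0 → same block
Bisimilar ⇒ trace-equivalent.

trace-equivalent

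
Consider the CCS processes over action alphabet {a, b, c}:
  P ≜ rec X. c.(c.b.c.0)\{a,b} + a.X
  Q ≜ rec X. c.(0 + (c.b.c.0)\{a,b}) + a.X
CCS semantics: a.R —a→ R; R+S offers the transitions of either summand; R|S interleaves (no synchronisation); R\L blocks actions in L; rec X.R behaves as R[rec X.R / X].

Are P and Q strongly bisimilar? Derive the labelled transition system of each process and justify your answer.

bisimilar

P's transition system — 3 states:
  p0 = rec X. c.(c.b.c.0)\{a,b} + a.X has moves --a--▸ p0, --c--▸ p1
  p1 = (c.b.c.0)\{a,b} has moves --c--▸ p2
  p2 = (b.c.0)\{a,b} has moves ∅
Q's transition system — 3 states:
  q0 = rec X. c.(0 + (c.b.c.0)\{a,b}) + a.X has moves --a--▸ q0, --c--▸ q1
  q1 = 0 + (c.b.c.0)\{a,b} has moves --c--▸ q2
  q2 = (b.c.0)\{a,b} has moves ∅
Bisimilarity quotient blocks:
  B0 = {p0, q0}
  B1 = {p1, q1}
  B2 = {p2, q2}
p0 ∈ B0, q0 ∈ B0 → same block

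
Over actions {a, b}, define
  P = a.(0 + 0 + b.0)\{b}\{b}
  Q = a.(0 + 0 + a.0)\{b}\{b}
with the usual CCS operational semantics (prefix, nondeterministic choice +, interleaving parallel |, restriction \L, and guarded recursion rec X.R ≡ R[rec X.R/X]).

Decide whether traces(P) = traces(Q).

trace-distinct — witness ⟨aa⟩

Reachable graph of P (2 states):
  s0 = a.(0 + 0 + b.0)\{b}\{b} → —a→ s1
  s1 = (0 + 0 + b.0)\{b}\{b} → deadlocked
Reachable graph of Q (3 states):
  t0 = a.(0 + 0 + a.0)\{b}\{b} → —a→ t1
  t1 = (0 + 0 + a.0)\{b}\{b} → —a→ t2
  t2 = 0\{b}\{b} → deadlocked
Executing aa from Q (initial set {t0}):
  [1] a ⇒ {t1}
  [2] a ⇒ {t2}
  ✓ Q
Executing aa from P (initial set {s0}):
  [1] a ⇒ {s1}
  [2] a ⇒ ∅ (P stuck)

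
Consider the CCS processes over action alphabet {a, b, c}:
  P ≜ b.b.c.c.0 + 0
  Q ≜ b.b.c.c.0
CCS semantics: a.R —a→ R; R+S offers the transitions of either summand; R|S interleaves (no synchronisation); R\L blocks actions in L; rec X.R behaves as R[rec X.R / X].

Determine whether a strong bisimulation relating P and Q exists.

P ~ Q

LTS(P): 5 reachable states
  u0 = b.b.c.c.0 + 0 ⊢ =b=> u1
  u1 = b.c.c.0 ⊢ =b=> u2
  u2 = c.c.0 ⊢ =c=> u3
  u3 = c.0 ⊢ =c=> u4
  u4 = 0 ⊢ (no moves)
LTS(Q): 5 reachable states
  v0 = b.b.c.c.0 ⊢ =b=> v1
  v1 = b.c.c.0 ⊢ =b=> v2
  v2 = c.c.0 ⊢ =c=> v3
  v3 = c.0 ⊢ =c=> v4
  v4 = 0 ⊢ (no moves)
Bisimilarity quotient blocks:
  B0 = {u0, v0}
  B1 = {u1, v1}
  B2 = {u2, v2}
  B3 = {u3, v3}
  B4 = {u4, v4}
u0 ∈ B0, v0 ∈ B0 → same block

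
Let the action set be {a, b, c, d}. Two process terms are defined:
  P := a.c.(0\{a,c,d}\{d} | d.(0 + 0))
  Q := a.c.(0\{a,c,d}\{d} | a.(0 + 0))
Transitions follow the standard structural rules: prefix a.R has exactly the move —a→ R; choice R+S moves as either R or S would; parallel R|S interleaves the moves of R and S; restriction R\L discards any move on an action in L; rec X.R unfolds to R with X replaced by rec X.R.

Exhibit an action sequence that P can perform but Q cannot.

P's transition system — 4 states:
  m0 = a.c.(0\{a,c,d}\{d} | d.(0 + 0)) :: =a=> m1
  m1 = c.(0\{a,c,d}\{d} | d.(0 + 0)) :: =c=> m2
  m2 = 0\{a,c,d}\{d} | d.(0 + 0) :: =d=> m3
  m3 = 0\{a,c,d}\{d} | (0 + 0) :: (no moves)
Q's transition system — 4 states:
  n0 = a.c.(0\{a,c,d}\{d} | a.(0 + 0)) :: =a=> n1
  n1 = c.(0\{a,c,d}\{d} | a.(0 + 0)) :: =c=> n2
  n2 = 0\{a,c,d}\{d} | a.(0 + 0) :: =a=> n3
  n3 = 0\{a,c,d}\{d} | (0 + 0) :: (no moves)
Executing acd from P (initial set {m0}):
  [1] a ⇒ {m1}
  [2] c ⇒ {m2}
  [3] d ⇒ {m3}
  — P admits the full trace.
Executing acd from Q (initial set {n0}):
  [1] a ⇒ {n1}
  [2] c ⇒ {n2}
  [3] d ⇒ no successor for Q

acd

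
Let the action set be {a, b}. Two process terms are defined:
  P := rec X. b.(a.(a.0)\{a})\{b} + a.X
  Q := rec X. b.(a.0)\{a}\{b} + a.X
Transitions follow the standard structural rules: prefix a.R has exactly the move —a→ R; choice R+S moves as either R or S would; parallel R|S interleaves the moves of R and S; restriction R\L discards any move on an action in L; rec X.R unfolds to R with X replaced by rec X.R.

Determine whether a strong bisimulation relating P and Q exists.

LTS(P): 3 reachable states
  p0 = rec X. b.(a.(a.0)\{a})\{b} + a.X ⊢ —a→ p0, —b→ p1
  p1 = (a.(a.0)\{a})\{b} ⊢ —a→ p2
  p2 = (a.0)\{a}\{b} ⊢ ·
LTS(Q): 2 reachable states
  q0 = rec X. b.(a.0)\{a}\{b} + a.X ⊢ —a→ q0, —b→ q1
  q1 = (a.0)\{a}\{b} ⊢ ·
Coarsest stable partition (strong bisimilarity classes):
  B0 = {p0}
  B1 = {p1}
  B2 = {p2, q1}
  B3 = {q0}
p0 ∈ B0, q0 ∈ B3 → different blocks

P ≁ Q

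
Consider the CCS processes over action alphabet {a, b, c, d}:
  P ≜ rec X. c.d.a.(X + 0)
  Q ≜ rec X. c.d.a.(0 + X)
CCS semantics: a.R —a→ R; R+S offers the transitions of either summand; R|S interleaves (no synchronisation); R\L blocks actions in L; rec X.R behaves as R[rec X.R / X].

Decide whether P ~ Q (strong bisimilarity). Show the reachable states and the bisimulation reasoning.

YES

LTS(P): 4 reachable states
  s0 = rec X. c.d.a.(X + 0) → -c-> s1
  s1 = d.a.((rec X. c.d.a.(X + 0)) + 0) → -d-> s2
  s2 = a.((rec X. c.d.a.(X + 0)) + 0) → -a-> s3
  s3 = (rec X. c.d.a.(X + 0)) + 0 → -c-> s1
LTS(Q): 4 reachable states
  t0 = rec X. c.d.a.(0 + X) → -c-> t1
  t1 = d.a.(0 + (rec X. c.d.a.(0 + X))) → -d-> t2
  t2 = a.(0 + (rec X. c.d.a.(0 + X))) → -a-> t3
  t3 = 0 + (rec X. c.d.a.(0 + X)) → -c-> t1
Partition-refinement fixed point:
  B0 = {s0, s3, t0, t3}
  B1 = {s1, t1}
  B2 = {s2, t2}
s0 ∈ B0, t0 ∈ B0 → same block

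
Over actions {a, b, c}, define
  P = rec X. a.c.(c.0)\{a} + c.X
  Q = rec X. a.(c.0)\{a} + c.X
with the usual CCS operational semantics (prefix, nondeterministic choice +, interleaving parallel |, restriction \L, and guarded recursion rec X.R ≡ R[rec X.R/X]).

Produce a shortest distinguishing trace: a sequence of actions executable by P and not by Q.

LTS(P): 4 reachable states
  u0 = rec X. a.c.(c.0)\{a} + c.X | --a--▸ u1, --c--▸ u0
  u1 = c.(c.0)\{a} | --c--▸ u2
  u2 = (c.0)\{a} | --c--▸ u3
  u3 = 0\{a} | ·
LTS(Q): 3 reachable states
  v0 = rec X. a.(c.0)\{a} + c.X | --a--▸ v1, --c--▸ v0
  v1 = (c.0)\{a} | --c--▸ v2
  v2 = 0\{a} | ·
Executing acc from P (initial set {u0}):
  after a @ step 1: {u1}
  after c @ step 2: {u2}
  after c @ step 3: {u3}
  P completes σ.
Executing acc from Q (initial set {v0}):
  after a @ step 1: {v1}
  after c @ step 2: {v2}
  after c @ step 3: ∅ (Q stuck)

acc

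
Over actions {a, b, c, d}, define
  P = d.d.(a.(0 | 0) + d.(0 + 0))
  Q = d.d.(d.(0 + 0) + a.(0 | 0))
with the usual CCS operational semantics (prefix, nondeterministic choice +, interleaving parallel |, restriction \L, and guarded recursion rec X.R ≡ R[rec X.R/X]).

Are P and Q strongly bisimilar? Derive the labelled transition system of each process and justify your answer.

YES

LTS(P): 5 reachable states
  m0 = d.d.(a.(0 | 0) + d.(0 + 0)) → ··d··> m1
  m1 = d.(a.(0 | 0) + d.(0 + 0)) → ··d··> m2
  m2 = a.(0 | 0) + d.(0 + 0) → ··a··> m3, ··d··> m4
  m3 = 0 | 0 → (no moves)
  m4 = 0 + 0 → (no moves)
LTS(Q): 5 reachable states
  n0 = d.d.(d.(0 + 0) + a.(0 | 0)) → ··d··> n1
  n1 = d.(d.(0 + 0) + a.(0 | 0)) → ··d··> n2
  n2 = d.(0 + 0) + a.(0 | 0) → ··a··> n3, ··d··> n4
  n3 = 0 | 0 → (no moves)
  n4 = 0 + 0 → (no moves)
Bisimilarity quotient blocks:
  B0 = {m0, n0}
  B1 = {m1, n1}
  B2 = {m2, n2}
  B3 = {m3, m4, n3, n4}
m0 ∈ B0, n0 ∈ B0 → same block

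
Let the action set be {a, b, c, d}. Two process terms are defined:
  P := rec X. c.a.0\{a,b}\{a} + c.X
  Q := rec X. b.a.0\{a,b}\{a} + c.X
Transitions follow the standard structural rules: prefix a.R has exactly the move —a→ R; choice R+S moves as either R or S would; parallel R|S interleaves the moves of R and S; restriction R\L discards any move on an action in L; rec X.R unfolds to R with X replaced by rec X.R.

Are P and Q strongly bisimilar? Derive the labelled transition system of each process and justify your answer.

NO

P's transition system — 3 states:
  s0 = rec X. c.a.0\{a,b}\{a} + c.X has moves --c--▸ s0, --c--▸ s1
  s1 = a.0\{a,b}\{a} has moves --a--▸ s2
  s2 = 0\{a,b}\{a} has moves ·
Q's transition system — 3 states:
  t0 = rec X. b.a.0\{a,b}\{a} + c.X has moves --b--▸ t1, --c--▸ t0
  t1 = a.0\{a,b}\{a} has moves --a--▸ t2
  t2 = 0\{a,b}\{a} has moves ·
Partition-refinement fixed point:
  B0 = {s0}
  B1 = {s1, t1}
  B2 = {s2, t2}
  B3 = {t0}
s0 ∈ B0, t0 ∈ B3 → different blocks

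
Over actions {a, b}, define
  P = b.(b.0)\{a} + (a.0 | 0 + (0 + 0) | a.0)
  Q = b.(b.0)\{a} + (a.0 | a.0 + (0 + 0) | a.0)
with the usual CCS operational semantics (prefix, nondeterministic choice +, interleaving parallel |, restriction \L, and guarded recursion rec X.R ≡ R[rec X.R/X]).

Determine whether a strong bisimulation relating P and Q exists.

NO

P's transition system — 5 states:
  p0 = b.(b.0)\{a} + (a.0 | 0 + (0 + 0) | a.0) ⊢ --a--▸ p1, --a--▸ p2, --b--▸ p3
  p1 = (0 + 0) | 0 ⊢ ∅
  p2 = 0 | 0 ⊢ ∅
  p3 = (b.0)\{a} ⊢ --b--▸ p4
  p4 = 0\{a} ⊢ ∅
Q's transition system — 7 states:
  q0 = b.(b.0)\{a} + (a.0 | a.0 + (0 + 0) | a.0) ⊢ --a--▸ q1, --a--▸ q2, --a--▸ q3, --b--▸ q4
  q1 = (0 + 0) | 0 ⊢ ∅
  q2 = 0 | a.0 ⊢ --a--▸ q5
  q3 = a.0 | 0 ⊢ --a--▸ q5
  q4 = (b.0)\{a} ⊢ --b--▸ q6
  q5 = 0 | 0 ⊢ ∅
  q6 = 0\{a} ⊢ ∅
Partition-refinement fixed point:
  B0 = {p0}
  B1 = {p1, p2, p4, q1, q5, q6}
  B2 = {p3, q4}
  B3 = {q0}
  B4 = {q2, q3}
p0 ∈ B0, q0 ∈ B3 → different blocks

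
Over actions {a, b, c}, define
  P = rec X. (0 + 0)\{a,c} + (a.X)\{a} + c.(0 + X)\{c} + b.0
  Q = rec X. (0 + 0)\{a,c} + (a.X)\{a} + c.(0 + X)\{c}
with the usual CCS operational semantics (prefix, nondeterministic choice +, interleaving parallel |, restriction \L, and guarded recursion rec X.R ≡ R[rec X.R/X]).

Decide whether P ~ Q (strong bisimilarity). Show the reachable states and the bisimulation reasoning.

LTS(P): 4 reachable states
  p0 = rec X. (0 + 0)\{a,c} + (a.X)\{a} + c.(0 + X)\{c} + b.0 ⊢ --b--▸ p1, --c--▸ p2
  p1 = 0 ⊢ stopped
  p2 = (0 + (rec X. (0 + 0)\{a,c} + (a.X)\{a} + c.(0 + X)\{c} + b.0))\{c} ⊢ --b--▸ p3
  p3 = 0\{c} ⊢ stopped
LTS(Q): 2 reachable states
  q0 = rec X. (0 + 0)\{a,c} + (a.X)\{a} + c.(0 + X)\{c} ⊢ --c--▸ q1
  q1 = (0 + (rec X. (0 + 0)\{a,c} + (a.X)\{a} + c.(0 + X)\{c}))\{c} ⊢ stopped
Partition-refinement fixed point:
  B0 = {p0}
  B1 = {p2}
  B2 = {p1, p3, q1}
  B3 = {q0}
p0 ∈ B0, q0 ∈ B3 → different blocks

not bisimilar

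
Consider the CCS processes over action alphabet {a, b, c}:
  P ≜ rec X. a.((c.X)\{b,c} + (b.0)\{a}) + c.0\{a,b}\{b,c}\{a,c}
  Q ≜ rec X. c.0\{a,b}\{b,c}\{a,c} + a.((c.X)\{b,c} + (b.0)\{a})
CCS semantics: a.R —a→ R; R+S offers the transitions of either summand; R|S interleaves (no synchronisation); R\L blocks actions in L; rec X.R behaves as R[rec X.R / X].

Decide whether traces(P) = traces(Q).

Reachable graph of P (4 states):
  p0 = rec X. a.((c.X)\{b,c} + (b.0)\{a}) + c.0\{a,b}\{b,c}\{a,c} ⊢ —a→ p1, —c→ p2
  p1 = (c.(rec X. a.((c.X)\{b,c} + (b.0)\{a}) + c.0\{a,b}\{b,c}\{a,c}))\{b,c} + (b.0)\{a} ⊢ —b→ p3
  p2 = 0\{a,b}\{b,c}\{a,c} ⊢ deadlocked
  p3 = 0\{a} ⊢ deadlocked
Reachable graph of Q (4 states):
  q0 = rec X. c.0\{a,b}\{b,c}\{a,c} + a.((c.X)\{b,c} + (b.0)\{a}) ⊢ —a→ q1, —c→ q2
  q1 = (c.(rec X. c.0\{a,b}\{b,c}\{a,c} + a.((c.X)\{b,c} + (b.0)\{a})))\{b,c} + (b.0)\{a} ⊢ —b→ q3
  q2 = 0\{a,b}\{b,c}\{a,c} ⊢ deadlocked
  q3 = 0\{a} ⊢ deadlocked
Coarsest stable partition (strong bisimilarity classes):
  B0 = {p0, q0}
  B1 = {p2, p3, q2, q3}
  B2 = {p1, q1}
p0 ∈ B0, q0 ∈ B0 → same block
Bisimilar ⇒ trace-equivalent.

YES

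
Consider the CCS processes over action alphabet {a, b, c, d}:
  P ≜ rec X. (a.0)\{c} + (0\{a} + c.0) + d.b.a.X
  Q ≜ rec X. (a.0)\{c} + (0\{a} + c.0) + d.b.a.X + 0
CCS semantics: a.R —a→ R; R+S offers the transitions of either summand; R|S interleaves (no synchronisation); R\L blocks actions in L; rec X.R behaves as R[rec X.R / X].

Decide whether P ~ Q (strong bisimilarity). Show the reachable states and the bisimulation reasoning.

YES

LTS(P): 5 reachable states
  u0 = rec X. (a.0)\{c} + (0\{a} + c.0) + d.b.a.X ⊢ ··a··> u1, ··c··> u2, ··d··> u3
  u1 = 0\{c} ⊢ (no moves)
  u2 = 0 ⊢ (no moves)
  u3 = b.a.(rec X. (a.0)\{c} + (0\{a} + c.0) + d.b.a.X) ⊢ ··b··> u4
  u4 = a.(rec X. (a.0)\{c} + (0\{a} + c.0) + d.b.a.X) ⊢ ··a··> u0
LTS(Q): 5 reachable states
  v0 = rec X. (a.0)\{c} + (0\{a} + c.0) + d.b.a.X + 0 ⊢ ··a··> v1, ··c··> v2, ··d··> v3
  v1 = 0\{c} ⊢ (no moves)
  v2 = 0 ⊢ (no moves)
  v3 = b.a.(rec X. (a.0)\{c} + (0\{a} + c.0) + d.b.a.X + 0) ⊢ ··b··> v4
  v4 = a.(rec X. (a.0)\{c} + (0\{a} + c.0) + d.b.a.X + 0) ⊢ ··a··> v0
Partition-refinement fixed point:
  B0 = {u0, v0}
  B1 = {u3, v3}
  B2 = {u4, v4}
  B3 = {u1, u2, v1, v2}
u0 ∈ B0, v0 ∈ B0 → same block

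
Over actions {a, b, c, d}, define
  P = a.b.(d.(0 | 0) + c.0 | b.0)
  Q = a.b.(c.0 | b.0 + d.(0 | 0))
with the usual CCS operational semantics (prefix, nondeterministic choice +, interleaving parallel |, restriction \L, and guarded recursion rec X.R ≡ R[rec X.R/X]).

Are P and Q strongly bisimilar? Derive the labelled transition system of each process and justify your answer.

bisimilar

P's transition system — 6 states:
  u0 = a.b.(d.(0 | 0) + c.0 | b.0) has moves =a=> u1
  u1 = b.(d.(0 | 0) + c.0 | b.0) has moves =b=> u2
  u2 = d.(0 | 0) + c.0 | b.0 has moves =b=> u3, =c=> u4, =d=> u5
  u3 = c.0 | 0 has moves =c=> u5
  u4 = 0 | b.0 has moves =b=> u5
  u5 = 0 | 0 has moves ∅
Q's transition system — 6 states:
  v0 = a.b.(c.0 | b.0 + d.(0 | 0)) has moves =a=> v1
  v1 = b.(c.0 | b.0 + d.(0 | 0)) has moves =b=> v2
  v2 = c.0 | b.0 + d.(0 | 0) has moves =b=> v3, =c=> v4, =d=> v5
  v3 = c.0 | 0 has moves =c=> v5
  v4 = 0 | b.0 has moves =b=> v5
  v5 = 0 | 0 has moves ∅
Coarsest stable partition (strong bisimilarity classes):
  B0 = {u0, v0}
  B1 = {u1, v1}
  B2 = {u2, v2}
  B3 = {u4, v4}
  B4 = {u5, v5}
  B5 = {u3, v3}
u0 ∈ B0, v0 ∈ B0 → same block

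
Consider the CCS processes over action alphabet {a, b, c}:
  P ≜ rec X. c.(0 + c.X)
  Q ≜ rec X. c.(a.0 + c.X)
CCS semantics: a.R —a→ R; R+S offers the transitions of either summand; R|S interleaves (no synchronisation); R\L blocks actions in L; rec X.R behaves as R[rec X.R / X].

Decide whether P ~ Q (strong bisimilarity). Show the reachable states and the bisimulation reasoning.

Reachable graph of P (2 states):
  p0 = rec X. c.(0 + c.X) ⊢ —c→ p1
  p1 = 0 + c.(rec X. c.(0 + c.X)) ⊢ —c→ p0
Reachable graph of Q (3 states):
  q0 = rec X. c.(a.0 + c.X) ⊢ —c→ q1
  q1 = a.0 + c.(rec X. c.(a.0 + c.X)) ⊢ —a→ q2, —c→ q0
  q2 = 0 ⊢ ∅
Coarsest stable partition (strong bisimilarity classes):
  B0 = {p0, p1}
  B1 = {q0}
  B2 = {q1}
  B3 = {q2}
p0 ∈ B0, q0 ∈ B1 → different blocks

NO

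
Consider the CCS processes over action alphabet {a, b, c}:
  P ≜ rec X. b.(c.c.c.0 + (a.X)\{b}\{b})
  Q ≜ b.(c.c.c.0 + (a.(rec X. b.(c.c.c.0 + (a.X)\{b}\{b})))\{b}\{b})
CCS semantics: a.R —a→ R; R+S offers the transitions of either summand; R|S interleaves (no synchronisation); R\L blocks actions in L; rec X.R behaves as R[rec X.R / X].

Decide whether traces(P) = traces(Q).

P's transition system — 6 states:
  u0 = rec X. b.(c.c.c.0 + (a.X)\{b}\{b}) → —b→ u1
  u1 = c.c.c.0 + (a.(rec X. b.(c.c.c.0 + (a.X)\{b}\{b})))\{b}\{b} → —a→ u2, —c→ u3
  u2 = (rec X. b.(c.c.c.0 + (a.X)\{b}\{b}))\{b}\{b} → deadlocked
  u3 = c.c.0 → —c→ u4
  u4 = c.0 → —c→ u5
  u5 = 0 → deadlocked
Q's transition system — 6 states:
  v0 = b.(c.c.c.0 + (a.(rec X. b.(c.c.c.0 + (a.X)\{b}\{b})))\{b}\{b}) → —b→ v1
  v1 = c.c.c.0 + (a.(rec X. b.(c.c.c.0 + (a.X)\{b}\{b})))\{b}\{b} → —a→ v2, —c→ v3
  v2 = (rec X. b.(c.c.c.0 + (a.X)\{b}\{b}))\{b}\{b} → deadlocked
  v3 = c.c.0 → —c→ v4
  v4 = c.0 → —c→ v5
  v5 = 0 → deadlocked
Bisimilarity quotient blocks:
  B0 = {u0, v0}
  B1 = {u1, v1}
  B2 = {u2, u5, v2, v5}
  B3 = {u3, v3}
  B4 = {u4, v4}
u0 ∈ B0, v0 ∈ B0 → same block
Bisimilar ⇒ trace-equivalent.

traces(P) = traces(Q)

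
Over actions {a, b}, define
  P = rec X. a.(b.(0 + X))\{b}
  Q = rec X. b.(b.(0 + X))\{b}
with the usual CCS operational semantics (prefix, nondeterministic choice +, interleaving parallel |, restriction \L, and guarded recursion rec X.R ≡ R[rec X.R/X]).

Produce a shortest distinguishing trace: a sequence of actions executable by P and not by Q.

Reachable graph of P (2 states):
  s0 = rec X. a.(b.(0 + X))\{b} | —a→ s1
  s1 = (b.(0 + (rec X. a.(b.(0 + X))\{b})))\{b} | deadlocked
Reachable graph of Q (2 states):
  t0 = rec X. b.(b.(0 + X))\{b} | —b→ t1
  t1 = (b.(0 + (rec X. b.(b.(0 + X))\{b})))\{b} | deadlocked
Run σ = ⟨a⟩ on P: start {s0}
  [1] a ⇒ {s1}
  — P admits the full trace.
Run σ = ⟨a⟩ on Q: start {t0}
  [1] a ⇒ ∅ (Q stuck)

a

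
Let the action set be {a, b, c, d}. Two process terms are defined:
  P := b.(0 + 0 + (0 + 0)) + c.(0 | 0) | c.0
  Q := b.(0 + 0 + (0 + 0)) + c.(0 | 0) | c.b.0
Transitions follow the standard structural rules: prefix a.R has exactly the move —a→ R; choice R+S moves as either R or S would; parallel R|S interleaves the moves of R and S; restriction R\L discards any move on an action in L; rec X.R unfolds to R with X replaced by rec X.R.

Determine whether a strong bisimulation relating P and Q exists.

P ≁ Q

Reachable graph of P (5 states):
  m0 = b.(0 + 0 + (0 + 0)) + c.(0 | 0) | c.0 | —b→ m1, —c→ m2, —c→ m3
  m1 = 0 + 0 + (0 + 0) | ·
  m2 = 0 | 0 | c.0 | —c→ m4
  m3 = c.(0 | 0) | 0 | —c→ m4
  m4 = 0 | 0 | 0 | ·
Reachable graph of Q (7 states):
  n0 = b.(0 + 0 + (0 + 0)) + c.(0 | 0) | c.b.0 | —b→ n1, —c→ n2, —c→ n3
  n1 = 0 + 0 + (0 + 0) | ·
  n2 = 0 | 0 | c.b.0 | —c→ n4
  n3 = c.(0 | 0) | b.0 | —b→ n5, —c→ n4
  n4 = 0 | 0 | b.0 | —b→ n6
  n5 = c.(0 | 0) | 0 | —c→ n6
  n6 = 0 | 0 | 0 | ·
Coarsest stable partition (strong bisimilarity classes):
  B0 = {m0}
  B1 = {m2, m3, n5}
  B2 = {m1, m4, n1, n6}
  B3 = {n0}
  B4 = {n2}
  B5 = {n4}
  B6 = {n3}
m0 ∈ B0, n0 ∈ B3 → different blocks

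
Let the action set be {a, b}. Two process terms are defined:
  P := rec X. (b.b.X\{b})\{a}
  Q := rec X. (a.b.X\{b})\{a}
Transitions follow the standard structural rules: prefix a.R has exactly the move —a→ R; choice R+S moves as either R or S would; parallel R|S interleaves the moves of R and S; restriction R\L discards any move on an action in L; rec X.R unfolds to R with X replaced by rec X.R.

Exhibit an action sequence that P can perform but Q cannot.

Reachable graph of P (3 states):
  p0 = rec X. (b.b.X\{b})\{a} → —b→ p1
  p1 = (b.(rec X. (b.b.X\{b})\{a})\{b})\{a} → —b→ p2
  p2 = (rec X. (b.b.X\{b})\{a})\{b}\{a} → ·
Reachable graph of Q (1 states):
  q0 = rec X. (a.b.X\{b})\{a} → ·
Executing b from P (initial set {p0}):
  [1] b ⇒ {p1}
  P completes σ.
Executing b from Q (initial set {q0}):
  [1] b ⇒ ∅ (Q stuck)

b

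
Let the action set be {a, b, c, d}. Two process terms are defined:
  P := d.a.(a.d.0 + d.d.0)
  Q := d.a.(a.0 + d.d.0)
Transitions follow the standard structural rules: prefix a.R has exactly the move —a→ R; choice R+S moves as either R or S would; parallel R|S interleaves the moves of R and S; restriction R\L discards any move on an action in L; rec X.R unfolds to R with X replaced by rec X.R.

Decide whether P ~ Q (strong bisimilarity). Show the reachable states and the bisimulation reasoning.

NO

LTS(P): 5 reachable states
  m0 = d.a.(a.d.0 + d.d.0) | ··d··> m1
  m1 = a.(a.d.0 + d.d.0) | ··a··> m2
  m2 = a.d.0 + d.d.0 | ··a··> m3, ··d··> m3
  m3 = d.0 | ··d··> m4
  m4 = 0 | (no moves)
LTS(Q): 5 reachable states
  n0 = d.a.(a.0 + d.d.0) | ··d··> n1
  n1 = a.(a.0 + d.d.0) | ··a··> n2
  n2 = a.0 + d.d.0 | ··a··> n3, ··d··> n4
  n3 = 0 | (no moves)
  n4 = d.0 | ··d··> n3
Partition-refinement fixed point:
  B0 = {m0}
  B1 = {m1}
  B2 = {m2}
  B3 = {m3, n4}
  B4 = {m4, n3}
  B5 = {n0}
  B6 = {n1}
  B7 = {n2}
m0 ∈ B0, n0 ∈ B5 → different blocks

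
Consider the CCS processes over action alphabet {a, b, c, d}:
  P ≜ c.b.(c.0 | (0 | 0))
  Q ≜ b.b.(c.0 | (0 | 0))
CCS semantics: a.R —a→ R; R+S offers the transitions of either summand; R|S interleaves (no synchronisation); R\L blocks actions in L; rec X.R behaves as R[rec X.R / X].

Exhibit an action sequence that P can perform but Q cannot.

c

P's transition system — 4 states:
  u0 = c.b.(c.0 | (0 | 0)) ⊢ -c-> u1
  u1 = b.(c.0 | (0 | 0)) ⊢ -b-> u2
  u2 = c.0 | (0 | 0) ⊢ -c-> u3
  u3 = 0 | (0 | 0) ⊢ ∅
Q's transition system — 4 states:
  v0 = b.b.(c.0 | (0 | 0)) ⊢ -b-> v1
  v1 = b.(c.0 | (0 | 0)) ⊢ -b-> v2
  v2 = c.0 | (0 | 0) ⊢ -c-> v3
  v3 = 0 | (0 | 0) ⊢ ∅
Run σ = ⟨c⟩ on P: start {u0}
  step 1 (c): {u1}
  ✓ P
Run σ = ⟨c⟩ on Q: start {v0}
  step 1 (c): no successor for Q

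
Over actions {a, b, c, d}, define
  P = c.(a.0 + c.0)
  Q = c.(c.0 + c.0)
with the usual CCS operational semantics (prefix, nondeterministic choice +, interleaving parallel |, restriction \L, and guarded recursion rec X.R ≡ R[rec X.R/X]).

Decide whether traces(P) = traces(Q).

NO — witness ⟨ca⟩

Reachable graph of P (3 states):
  s0 = c.(a.0 + c.0) | --c--▸ s1
  s1 = a.0 + c.0 | --a--▸ s2, --c--▸ s2
  s2 = 0 | ∅
Reachable graph of Q (3 states):
  t0 = c.(c.0 + c.0) | --c--▸ t1
  t1 = c.0 + c.0 | --c--▸ t2
  t2 = 0 | ∅
Trace ⟨ca⟩ through P, begin at {s0}:
  after c @ step 1: {s1}
  after a @ step 2: {s2}
  P completes σ.
Trace ⟨ca⟩ through Q, begin at {t0}:
  after c @ step 1: {t1}
  after a @ step 2: ∅  — Q cannot continue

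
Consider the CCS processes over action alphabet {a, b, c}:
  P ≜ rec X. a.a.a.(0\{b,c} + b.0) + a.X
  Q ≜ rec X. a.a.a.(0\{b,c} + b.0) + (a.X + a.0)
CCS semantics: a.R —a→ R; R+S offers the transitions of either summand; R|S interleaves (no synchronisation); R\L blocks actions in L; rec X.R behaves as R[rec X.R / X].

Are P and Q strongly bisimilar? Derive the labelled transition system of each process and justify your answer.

P ≁ Q

Reachable graph of P (5 states):
  m0 = rec X. a.a.a.(0\{b,c} + b.0) + a.X ⊢ —a→ m0, —a→ m1
  m1 = a.a.(0\{b,c} + b.0) ⊢ —a→ m2
  m2 = a.(0\{b,c} + b.0) ⊢ —a→ m3
  m3 = 0\{b,c} + b.0 ⊢ —b→ m4
  m4 = 0 ⊢ ∅
Reachable graph of Q (5 states):
  n0 = rec X. a.a.a.(0\{b,c} + b.0) + (a.X + a.0) ⊢ —a→ n0, —a→ n1, —a→ n2
  n1 = 0 ⊢ ∅
  n2 = a.a.(0\{b,c} + b.0) ⊢ —a→ n3
  n3 = a.(0\{b,c} + b.0) ⊢ —a→ n4
  n4 = 0\{b,c} + b.0 ⊢ —b→ n1
Partition-refinement fixed point:
  B0 = {m0}
  B1 = {m1, n2}
  B2 = {m2, n3}
  B3 = {m3, n4}
  B4 = {m4, n1}
  B5 = {n0}
m0 ∈ B0, n0 ∈ B5 → different blocks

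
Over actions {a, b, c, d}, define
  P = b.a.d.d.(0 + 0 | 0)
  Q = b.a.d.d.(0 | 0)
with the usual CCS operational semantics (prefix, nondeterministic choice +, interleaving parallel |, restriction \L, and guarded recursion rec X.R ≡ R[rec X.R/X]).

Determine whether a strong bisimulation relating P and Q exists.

bisimilar

P's transition system — 5 states:
  p0 = b.a.d.d.(0 + 0 | 0) has moves —b→ p1
  p1 = a.d.d.(0 + 0 | 0) has moves —a→ p2
  p2 = d.d.(0 + 0 | 0) has moves —d→ p3
  p3 = d.(0 + 0 | 0) has moves —d→ p4
  p4 = 0 + 0 | 0 has moves stopped
Q's transition system — 5 states:
  q0 = b.a.d.d.(0 | 0) has moves —b→ q1
  q1 = a.d.d.(0 | 0) has moves —a→ q2
  q2 = d.d.(0 | 0) has moves —d→ q3
  q3 = d.(0 | 0) has moves —d→ q4
  q4 = 0 | 0 has moves stopped
Partition-refinement fixed point:
  B0 = {p0, q0}
  B1 = {p1, q1}
  B2 = {p2, q2}
  B3 = {p3, q3}
  B4 = {p4, q4}
p0 ∈ B0, q0 ∈ B0 → same block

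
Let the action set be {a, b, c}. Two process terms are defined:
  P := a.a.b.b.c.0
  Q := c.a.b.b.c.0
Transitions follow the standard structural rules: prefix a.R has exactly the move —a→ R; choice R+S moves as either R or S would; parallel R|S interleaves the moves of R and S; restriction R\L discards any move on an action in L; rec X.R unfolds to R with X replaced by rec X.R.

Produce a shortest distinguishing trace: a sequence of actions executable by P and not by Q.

a

LTS(P): 6 reachable states
  p0 = a.a.b.b.c.0 :: --a--▸ p1
  p1 = a.b.b.c.0 :: --a--▸ p2
  p2 = b.b.c.0 :: --b--▸ p3
  p3 = b.c.0 :: --b--▸ p4
  p4 = c.0 :: --c--▸ p5
  p5 = 0 :: stopped
LTS(Q): 6 reachable states
  q0 = c.a.b.b.c.0 :: --c--▸ q1
  q1 = a.b.b.c.0 :: --a--▸ q2
  q2 = b.b.c.0 :: --b--▸ q3
  q3 = b.c.0 :: --b--▸ q4
  q4 = c.0 :: --c--▸ q5
  q5 = 0 :: stopped
Trace ⟨a⟩ through P, begin at {p0}:
  step 1 (a): {p1}
  — P admits the full trace.
Trace ⟨a⟩ through Q, begin at {q0}:
  step 1 (a): no successor for Q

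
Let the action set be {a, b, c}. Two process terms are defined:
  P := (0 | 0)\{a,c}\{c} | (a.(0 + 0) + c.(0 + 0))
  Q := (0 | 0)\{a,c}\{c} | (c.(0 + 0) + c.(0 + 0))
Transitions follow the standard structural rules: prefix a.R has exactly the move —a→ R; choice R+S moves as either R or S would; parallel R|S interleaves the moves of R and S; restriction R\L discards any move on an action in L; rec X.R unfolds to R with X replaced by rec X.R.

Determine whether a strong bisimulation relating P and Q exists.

not bisimilar

P's transition system — 2 states:
  p0 = (0 | 0)\{a,c}\{c} | (a.(0 + 0) + c.(0 + 0)) ⊢ --a--▸ p1, --c--▸ p1
  p1 = (0 | 0)\{a,c}\{c} | (0 + 0) ⊢ deadlocked
Q's transition system — 2 states:
  q0 = (0 | 0)\{a,c}\{c} | (c.(0 + 0) + c.(0 + 0)) ⊢ --c--▸ q1
  q1 = (0 | 0)\{a,c}\{c} | (0 + 0) ⊢ deadlocked
Coarsest stable partition (strong bisimilarity classes):
  B0 = {p0}
  B1 = {p1, q1}
  B2 = {q0}
p0 ∈ B0, q0 ∈ B2 → different blocks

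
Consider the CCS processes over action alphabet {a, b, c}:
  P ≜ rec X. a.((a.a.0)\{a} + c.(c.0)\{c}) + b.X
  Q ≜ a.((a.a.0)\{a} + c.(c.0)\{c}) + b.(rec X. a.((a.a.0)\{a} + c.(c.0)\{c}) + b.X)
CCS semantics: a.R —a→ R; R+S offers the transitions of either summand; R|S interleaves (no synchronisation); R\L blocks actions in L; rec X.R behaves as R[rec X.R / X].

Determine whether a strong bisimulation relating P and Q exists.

P's transition system — 3 states:
  s0 = rec X. a.((a.a.0)\{a} + c.(c.0)\{c}) + b.X :: --a--▸ s1, --b--▸ s0
  s1 = (a.a.0)\{a} + c.(c.0)\{c} :: --c--▸ s2
  s2 = (c.0)\{c} :: ·
Q's transition system — 4 states:
  t0 = a.((a.a.0)\{a} + c.(c.0)\{c}) + b.(rec X. a.((a.a.0)\{a} + c.(c.0)\{c}) + b.X) :: --a--▸ t1, --b--▸ t2
  t1 = (a.a.0)\{a} + c.(c.0)\{c} :: --c--▸ t3
  t2 = rec X. a.((a.a.0)\{a} + c.(c.0)\{c}) + b.X :: --a--▸ t1, --b--▸ t2
  t3 = (c.0)\{c} :: ·
Partition-refinement fixed point:
  B0 = {s0, t0, t2}
  B1 = {s1, t1}
  B2 = {s2, t3}
s0 ∈ B0, t0 ∈ B0 → same block

YES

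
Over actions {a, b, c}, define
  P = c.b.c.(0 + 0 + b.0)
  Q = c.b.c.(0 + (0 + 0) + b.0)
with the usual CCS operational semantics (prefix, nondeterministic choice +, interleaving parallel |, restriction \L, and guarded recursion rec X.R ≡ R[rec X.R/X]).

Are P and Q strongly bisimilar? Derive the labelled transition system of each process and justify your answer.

P ~ Q

Reachable graph of P (5 states):
  p0 = c.b.c.(0 + 0 + b.0) ⊢ =c=> p1
  p1 = b.c.(0 + 0 + b.0) ⊢ =b=> p2
  p2 = c.(0 + 0 + b.0) ⊢ =c=> p3
  p3 = 0 + 0 + b.0 ⊢ =b=> p4
  p4 = 0 ⊢ stopped
Reachable graph of Q (5 states):
  q0 = c.b.c.(0 + (0 + 0) + b.0) ⊢ =c=> q1
  q1 = b.c.(0 + (0 + 0) + b.0) ⊢ =b=> q2
  q2 = c.(0 + (0 + 0) + b.0) ⊢ =c=> q3
  q3 = 0 + (0 + 0) + b.0 ⊢ =b=> q4
  q4 = 0 ⊢ stopped
Partition-refinement fixed point:
  B0 = {p0, q0}
  B1 = {p1, q1}
  B2 = {p2, q2}
  B3 = {p3, q3}
  B4 = {p4, q4}
p0 ∈ B0, q0 ∈ B0 → same block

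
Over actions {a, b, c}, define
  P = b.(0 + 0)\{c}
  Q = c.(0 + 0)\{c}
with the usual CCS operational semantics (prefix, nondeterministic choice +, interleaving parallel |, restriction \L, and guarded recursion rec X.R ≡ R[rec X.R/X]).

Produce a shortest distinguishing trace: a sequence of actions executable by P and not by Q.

P's transition system — 2 states:
  m0 = b.(0 + 0)\{c} has moves —b→ m1
  m1 = (0 + 0)\{c} has moves ·
Q's transition system — 2 states:
  n0 = c.(0 + 0)\{c} has moves —c→ n1
  n1 = (0 + 0)\{c} has moves ·
Trace ⟨b⟩ through P, begin at {m0}:
  [1] b ⇒ {m1}
  ✓ P
Trace ⟨b⟩ through Q, begin at {n0}:
  [1] b ⇒ ∅  — Q cannot continue

b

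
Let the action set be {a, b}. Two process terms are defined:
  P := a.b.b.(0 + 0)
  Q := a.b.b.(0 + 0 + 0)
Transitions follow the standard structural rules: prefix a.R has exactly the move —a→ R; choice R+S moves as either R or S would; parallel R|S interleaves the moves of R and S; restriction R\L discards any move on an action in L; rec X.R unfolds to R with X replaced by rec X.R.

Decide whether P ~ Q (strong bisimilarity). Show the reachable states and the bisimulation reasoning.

YES

Reachable graph of P (4 states):
  u0 = a.b.b.(0 + 0) has moves =a=> u1
  u1 = b.b.(0 + 0) has moves =b=> u2
  u2 = b.(0 + 0) has moves =b=> u3
  u3 = 0 + 0 has moves deadlocked
Reachable graph of Q (4 states):
  v0 = a.b.b.(0 + 0 + 0) has moves =a=> v1
  v1 = b.b.(0 + 0 + 0) has moves =b=> v2
  v2 = b.(0 + 0 + 0) has moves =b=> v3
  v3 = 0 + 0 + 0 has moves deadlocked
Bisimilarity quotient blocks:
  B0 = {u0, v0}
  B1 = {u1, v1}
  B2 = {u2, v2}
  B3 = {u3, v3}
u0 ∈ B0, v0 ∈ B0 → same block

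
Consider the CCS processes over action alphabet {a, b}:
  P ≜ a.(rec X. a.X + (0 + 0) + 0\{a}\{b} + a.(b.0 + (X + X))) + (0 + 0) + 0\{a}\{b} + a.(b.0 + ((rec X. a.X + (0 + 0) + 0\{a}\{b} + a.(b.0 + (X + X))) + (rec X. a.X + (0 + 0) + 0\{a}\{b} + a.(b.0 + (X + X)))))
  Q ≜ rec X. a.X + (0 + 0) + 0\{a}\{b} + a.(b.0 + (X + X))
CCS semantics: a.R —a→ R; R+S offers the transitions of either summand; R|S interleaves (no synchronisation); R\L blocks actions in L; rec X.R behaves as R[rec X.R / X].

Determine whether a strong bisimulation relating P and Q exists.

P ~ Q

LTS(P): 4 reachable states
  u0 = a.(rec X. a.X + (0 + 0) + 0\{a}\{b} + a.(b.0 + (X + X))) + (0 + 0) + 0\{a}\{b} + a.(b.0 + ((rec X. a.X + (0 + 0) + 0\{a}\{b} + a.(b.0 + (X + X))) + (rec X. a.X + (0 + 0) + 0\{a}\{b} + a.(b.0 + (X + X))))) | —a→ u1, —a→ u2
  u1 = b.0 + ((rec X. a.X + (0 + 0) + 0\{a}\{b} + a.(b.0 + (X + X))) + (rec X. a.X + (0 + 0) + 0\{a}\{b} + a.(b.0 + (X + X)))) | —a→ u1, —a→ u2, —b→ u3
  u2 = rec X. a.X + (0 + 0) + 0\{a}\{b} + a.(b.0 + (X + X)) | —a→ u1, —a→ u2
  u3 = 0 | stopped
LTS(Q): 3 reachable states
  v0 = rec X. a.X + (0 + 0) + 0\{a}\{b} + a.(b.0 + (X + X)) | —a→ v0, —a→ v1
  v1 = b.0 + ((rec X. a.X + (0 + 0) + 0\{a}\{b} + a.(b.0 + (X + X))) + (rec X. a.X + (0 + 0) + 0\{a}\{b} + a.(b.0 + (X + X)))) | —a→ v0, —a→ v1, —b→ v2
  v2 = 0 | stopped
Bisimilarity quotient blocks:
  B0 = {u0, u2, v0}
  B1 = {u1, v1}
  B2 = {u3, v2}
u0 ∈ B0, v0 ∈ B0 → same block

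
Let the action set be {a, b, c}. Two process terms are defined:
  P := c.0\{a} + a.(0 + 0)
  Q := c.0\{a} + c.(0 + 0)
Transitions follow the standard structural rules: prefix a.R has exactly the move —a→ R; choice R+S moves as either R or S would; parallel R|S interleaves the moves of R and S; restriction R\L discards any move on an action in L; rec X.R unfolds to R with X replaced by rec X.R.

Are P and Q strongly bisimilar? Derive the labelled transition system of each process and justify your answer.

P ≁ Q

Reachable graph of P (3 states):
  u0 = c.0\{a} + a.(0 + 0) :: -a-> u1, -c-> u2
  u1 = 0 + 0 :: (no moves)
  u2 = 0\{a} :: (no moves)
Reachable graph of Q (3 states):
  v0 = c.0\{a} + c.(0 + 0) :: -c-> v1, -c-> v2
  v1 = 0 + 0 :: (no moves)
  v2 = 0\{a} :: (no moves)
Coarsest stable partition (strong bisimilarity classes):
  B0 = {u0}
  B1 = {u1, u2, v1, v2}
  B2 = {v0}
u0 ∈ B0, v0 ∈ B2 → different blocks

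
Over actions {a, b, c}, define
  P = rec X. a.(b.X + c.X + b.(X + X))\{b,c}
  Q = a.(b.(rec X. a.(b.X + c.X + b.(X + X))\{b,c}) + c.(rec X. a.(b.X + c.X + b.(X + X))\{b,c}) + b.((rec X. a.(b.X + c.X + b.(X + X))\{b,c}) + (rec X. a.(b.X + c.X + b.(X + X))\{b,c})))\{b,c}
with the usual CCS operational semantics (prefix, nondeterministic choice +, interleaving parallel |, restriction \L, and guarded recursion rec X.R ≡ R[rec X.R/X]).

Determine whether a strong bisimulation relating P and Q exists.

YES

LTS(P): 2 reachable states
  m0 = rec X. a.(b.X + c.X + b.(X + X))\{b,c} ⊢ —a→ m1
  m1 = (b.(rec X. a.(b.X + c.X + b.(X + X))\{b,c}) + c.(rec X. a.(b.X + c.X + b.(X + X))\{b,c}) + b.((rec X. a.(b.X + c.X + b.(X + X))\{b,c}) + (rec X. a.(b.X + c.X + b.(X + X))\{b,c})))\{b,c} ⊢ stopped
LTS(Q): 2 reachable states
  n0 = a.(b.(rec X. a.(b.X + c.X + b.(X + X))\{b,c}) + c.(rec X. a.(b.X + c.X + b.(X + X))\{b,c}) + b.((rec X. a.(b.X + c.X + b.(X + X))\{b,c}) + (rec X. a.(b.X + c.X + b.(X + X))\{b,c})))\{b,c} ⊢ —a→ n1
  n1 = (b.(rec X. a.(b.X + c.X + b.(X + X))\{b,c}) + c.(rec X. a.(b.X + c.X + b.(X + X))\{b,c}) + b.((rec X. a.(b.X + c.X + b.(X + X))\{b,c}) + (rec X. a.(b.X + c.X + b.(X + X))\{b,c})))\{b,c} ⊢ stopped
Partition-refinement fixed point:
  B0 = {m0, n0}
  B1 = {m1, n1}
m0 ∈ B0, n0 ∈ B0 → same block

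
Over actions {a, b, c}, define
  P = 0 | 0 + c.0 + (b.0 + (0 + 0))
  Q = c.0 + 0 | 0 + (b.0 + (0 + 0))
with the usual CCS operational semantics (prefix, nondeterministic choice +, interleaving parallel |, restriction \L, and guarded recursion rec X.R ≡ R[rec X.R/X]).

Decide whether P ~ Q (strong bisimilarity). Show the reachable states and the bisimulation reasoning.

bisimilar

LTS(P): 2 reachable states
  p0 = 0 | 0 + c.0 + (b.0 + (0 + 0)) | --b--▸ p1, --c--▸ p1
  p1 = 0 | ∅
LTS(Q): 2 reachable states
  q0 = c.0 + 0 | 0 + (b.0 + (0 + 0)) | --b--▸ q1, --c--▸ q1
  q1 = 0 | ∅
Coarsest stable partition (strong bisimilarity classes):
  B0 = {p0, q0}
  B1 = {p1, q1}
p0 ∈ B0, q0 ∈ B0 → same block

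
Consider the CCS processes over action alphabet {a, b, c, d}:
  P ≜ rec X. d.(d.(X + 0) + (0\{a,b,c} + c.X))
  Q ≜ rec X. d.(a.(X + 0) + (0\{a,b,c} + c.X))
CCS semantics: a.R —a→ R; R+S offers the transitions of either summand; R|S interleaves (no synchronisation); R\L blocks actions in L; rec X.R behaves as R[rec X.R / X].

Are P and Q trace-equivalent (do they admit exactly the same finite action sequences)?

traces(P) ≠ traces(Q) — witness ⟨dd⟩

P's transition system — 3 states:
  s0 = rec X. d.(d.(X + 0) + (0\{a,b,c} + c.X)) :: —d→ s1
  s1 = d.((rec X. d.(d.(X + 0) + (0\{a,b,c} + c.X))) + 0) + (0\{a,b,c} + c.(rec X. d.(d.(X + 0) + (0\{a,b,c} + c.X)))) :: —c→ s0, —d→ s2
  s2 = (rec X. d.(d.(X + 0) + (0\{a,b,c} + c.X))) + 0 :: —d→ s1
Q's transition system — 3 states:
  t0 = rec X. d.(a.(X + 0) + (0\{a,b,c} + c.X)) :: —d→ t1
  t1 = a.((rec X. d.(a.(X + 0) + (0\{a,b,c} + c.X))) + 0) + (0\{a,b,c} + c.(rec X. d.(a.(X + 0) + (0\{a,b,c} + c.X)))) :: —a→ t2, —c→ t0
  t2 = (rec X. d.(a.(X + 0) + (0\{a,b,c} + c.X))) + 0 :: —d→ t1
Executing dd from P (initial set {s0}):
  [1] d ⇒ {s1}
  [2] d ⇒ {s2}
  P completes σ.
Executing dd from Q (initial set {t0}):
  [1] d ⇒ {t1}
  [2] d ⇒ ∅  — Q cannot continue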